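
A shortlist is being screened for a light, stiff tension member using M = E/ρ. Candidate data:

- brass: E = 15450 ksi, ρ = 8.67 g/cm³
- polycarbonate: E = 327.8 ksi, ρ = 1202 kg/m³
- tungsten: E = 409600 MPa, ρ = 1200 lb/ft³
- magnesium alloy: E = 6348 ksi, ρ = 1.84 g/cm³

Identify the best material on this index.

magnesium alloy

After converting to SI:
  brass: E = 106.5 GPa, ρ = 8670 kg/m³
  polycarbonate: E = 2.260 GPa, ρ = 1202 kg/m³
  tungsten: E = 409.6 GPa, ρ = 19220 kg/m³
  magnesium alloy: E = 43.77 GPa, ρ = 1840 kg/m³
  magnesium alloy: M = 23.8 MN·m/kg
  tungsten: M = 21.3 MN·m/kg
  brass: M = 12.3 MN·m/kg
  polycarbonate: M = 1.88 MN·m/kg
The maximum is for magnesium alloy.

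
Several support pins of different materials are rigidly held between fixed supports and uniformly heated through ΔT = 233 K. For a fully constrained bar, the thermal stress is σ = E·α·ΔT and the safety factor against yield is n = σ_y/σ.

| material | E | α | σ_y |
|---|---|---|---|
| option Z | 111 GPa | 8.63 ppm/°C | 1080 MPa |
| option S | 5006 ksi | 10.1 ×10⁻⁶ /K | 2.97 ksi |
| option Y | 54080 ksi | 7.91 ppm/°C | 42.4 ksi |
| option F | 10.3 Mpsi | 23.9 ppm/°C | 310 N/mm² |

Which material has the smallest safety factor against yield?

In consistent units (E in GPa, α in ×10⁻⁶/K, σ_y in MPa):
  option Z: E = 111.0, α = 8.63, σ_y = 1080 → σ = 223 MPa, n = 4.84
  option S: E = 34.52, α = 10.1, σ_y = 20.48 → σ = 81.2 MPa, n = 0.252
  option Y: E = 372.9, α = 7.91, σ_y = 292.3 → σ = 687 MPa, n = 0.425
  option F: E = 71.02, α = 23.9, σ_y = 310.0 → σ = 395 MPa, n = 0.784
The minimum is option S at n = 0.252.

option S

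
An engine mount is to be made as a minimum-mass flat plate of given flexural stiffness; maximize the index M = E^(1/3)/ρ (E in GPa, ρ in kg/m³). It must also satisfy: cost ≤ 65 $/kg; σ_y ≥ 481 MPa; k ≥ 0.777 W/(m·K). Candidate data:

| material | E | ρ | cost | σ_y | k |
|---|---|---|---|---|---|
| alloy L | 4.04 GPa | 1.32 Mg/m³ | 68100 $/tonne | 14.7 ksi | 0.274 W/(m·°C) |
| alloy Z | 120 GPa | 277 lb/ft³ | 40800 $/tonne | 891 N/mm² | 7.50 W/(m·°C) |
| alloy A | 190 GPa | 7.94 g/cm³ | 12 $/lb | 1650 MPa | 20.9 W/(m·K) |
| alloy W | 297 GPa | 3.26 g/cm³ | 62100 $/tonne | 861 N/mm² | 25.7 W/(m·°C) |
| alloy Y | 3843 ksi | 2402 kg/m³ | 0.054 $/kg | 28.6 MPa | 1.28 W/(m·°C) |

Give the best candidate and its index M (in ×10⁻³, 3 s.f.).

alloy W, M = 2.05×10⁻³

Screen on constraints: cost ≤ 65 $/kg; σ_y ≥ 481 MPa; k ≥ 0.777 W/(m·K). Survivors: alloy Z, alloy A, alloy W.
Putting every candidate on a common basis:
  alloy Z: E = 120.0 GPa, ρ = 4437 kg/m³
  alloy A: E = 190.0 GPa, ρ = 7940 kg/m³
  alloy W: E = 297.0 GPa, ρ = 3260 kg/m³
  alloy W: M = 2.05×10⁻³
  alloy Z: M = 1.11×10⁻³
  alloy A: M = 0.724×10⁻³
Alloy W ranks first.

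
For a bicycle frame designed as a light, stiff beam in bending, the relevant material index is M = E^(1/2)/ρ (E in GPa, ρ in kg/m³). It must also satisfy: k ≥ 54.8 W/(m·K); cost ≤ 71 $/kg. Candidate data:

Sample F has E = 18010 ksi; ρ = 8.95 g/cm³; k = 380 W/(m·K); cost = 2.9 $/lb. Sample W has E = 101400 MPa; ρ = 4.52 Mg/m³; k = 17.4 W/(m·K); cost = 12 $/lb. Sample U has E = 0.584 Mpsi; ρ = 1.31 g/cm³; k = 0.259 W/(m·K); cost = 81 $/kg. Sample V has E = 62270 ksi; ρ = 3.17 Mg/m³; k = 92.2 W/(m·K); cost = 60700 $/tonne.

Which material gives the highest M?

sample V

Screen on constraints: k ≥ 54.8 W/(m·K); cost ≤ 71 $/kg. Survivors: sample F, sample V.
Convert each candidate to consistent units, then evaluate M:
  sample F: E = 124.2 GPa, ρ = 8950 kg/m³
  sample V: E = 429.3 GPa, ρ = 3170 kg/m³
  sample V: M = 6.54×10⁻³
  sample F: M = 1.25×10⁻³
Sample V ranks first.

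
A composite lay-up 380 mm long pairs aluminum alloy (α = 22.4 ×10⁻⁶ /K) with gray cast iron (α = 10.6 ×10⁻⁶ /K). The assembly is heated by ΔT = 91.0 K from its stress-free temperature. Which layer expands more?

aluminum alloy

α(aluminum alloy) = 22.4×10⁻⁶/K vs α(gray cast iron) = 10.6×10⁻⁶/K.
Higher α expands more for the same ΔT: aluminum alloy.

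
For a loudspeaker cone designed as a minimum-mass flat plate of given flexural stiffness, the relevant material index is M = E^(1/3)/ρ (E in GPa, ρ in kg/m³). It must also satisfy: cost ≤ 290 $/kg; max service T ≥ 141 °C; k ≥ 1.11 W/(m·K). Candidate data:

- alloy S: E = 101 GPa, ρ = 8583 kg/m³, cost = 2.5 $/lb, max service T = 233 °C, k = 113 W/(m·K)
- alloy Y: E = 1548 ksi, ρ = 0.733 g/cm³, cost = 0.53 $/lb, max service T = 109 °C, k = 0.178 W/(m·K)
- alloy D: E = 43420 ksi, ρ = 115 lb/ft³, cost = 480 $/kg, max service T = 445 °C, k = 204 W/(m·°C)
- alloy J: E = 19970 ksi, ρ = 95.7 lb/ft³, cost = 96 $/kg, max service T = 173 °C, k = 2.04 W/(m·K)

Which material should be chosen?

alloy J

Screen on constraints: cost ≤ 290 $/kg; max service T ≥ 141 °C; k ≥ 1.11 W/(m·K). Survivors: alloy S, alloy J.
Normalizing units and computing the index:
  alloy S: E = 101.0 GPa, ρ = 8583 kg/m³
  alloy J: E = 137.7 GPa, ρ = 1533 kg/m³
  alloy J: M = 3.37×10⁻³
  alloy S: M = 0.543×10⁻³
Alloy J ranks first.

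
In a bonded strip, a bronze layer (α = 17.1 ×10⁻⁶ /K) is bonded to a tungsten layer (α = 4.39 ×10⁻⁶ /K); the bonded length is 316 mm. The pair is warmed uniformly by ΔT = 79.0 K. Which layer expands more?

α(bronze) = 17.1×10⁻⁶/K vs α(tungsten) = 4.39×10⁻⁶/K.
Higher α expands more for the same ΔT: bronze.

bronze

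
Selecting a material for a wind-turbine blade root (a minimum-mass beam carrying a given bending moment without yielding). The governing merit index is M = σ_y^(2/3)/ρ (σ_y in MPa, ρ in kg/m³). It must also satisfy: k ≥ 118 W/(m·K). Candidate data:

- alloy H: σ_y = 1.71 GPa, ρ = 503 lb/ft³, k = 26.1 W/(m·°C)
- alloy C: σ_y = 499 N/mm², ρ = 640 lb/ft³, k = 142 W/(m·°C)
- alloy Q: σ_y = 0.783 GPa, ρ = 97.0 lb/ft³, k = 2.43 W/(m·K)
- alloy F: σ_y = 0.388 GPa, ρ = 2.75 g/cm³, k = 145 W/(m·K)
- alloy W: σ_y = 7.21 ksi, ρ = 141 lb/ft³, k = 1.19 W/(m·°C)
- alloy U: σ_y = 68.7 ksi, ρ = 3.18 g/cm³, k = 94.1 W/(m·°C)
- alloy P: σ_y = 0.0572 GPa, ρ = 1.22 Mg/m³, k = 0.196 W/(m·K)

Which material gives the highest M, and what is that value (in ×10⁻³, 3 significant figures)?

Screen on constraints: k ≥ 118 W/(m·K). Survivors: alloy C, alloy F.
In SI units:
  alloy C: σ_y = 499.0 MPa, ρ = 10250 kg/m³
  alloy F: σ_y = 388.0 MPa, ρ = 2750 kg/m³
  alloy F: M = 19.3×10⁻³
  alloy C: M = 6.14×10⁻³
Alloy F ranks first.

alloy F, M = 19.3×10⁻³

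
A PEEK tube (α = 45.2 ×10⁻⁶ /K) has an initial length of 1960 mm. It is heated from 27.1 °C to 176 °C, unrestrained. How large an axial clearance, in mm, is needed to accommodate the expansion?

ΔT = 176 − 27.1 = 148.9 K.
ΔL = α·L₀·ΔT = 45.2×10⁻⁶ × 1960 mm × 148.9 K = 13.2 mm.

13.2 mm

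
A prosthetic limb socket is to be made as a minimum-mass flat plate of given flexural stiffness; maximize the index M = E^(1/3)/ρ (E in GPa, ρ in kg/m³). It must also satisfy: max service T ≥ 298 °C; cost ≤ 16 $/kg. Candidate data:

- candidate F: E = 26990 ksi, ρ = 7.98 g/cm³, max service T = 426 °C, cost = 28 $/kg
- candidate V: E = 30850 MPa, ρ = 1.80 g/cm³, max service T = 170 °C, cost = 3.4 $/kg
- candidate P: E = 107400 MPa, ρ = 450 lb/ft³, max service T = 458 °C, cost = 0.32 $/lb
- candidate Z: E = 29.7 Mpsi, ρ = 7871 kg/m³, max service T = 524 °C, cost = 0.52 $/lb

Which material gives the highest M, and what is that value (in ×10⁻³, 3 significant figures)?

candidate Z, M = 0.749×10⁻³

Screen on constraints: max service T ≥ 298 °C; cost ≤ 16 $/kg. Survivors: candidate P, candidate Z.
Normalizing units and computing the index:
  candidate P: E = 107.4 GPa, ρ = 7208 kg/m³
  candidate Z: E = 204.8 GPa, ρ = 7871 kg/m³
  candidate Z: M = 0.749×10⁻³
  candidate P: M = 0.659×10⁻³
Candidate Z has the largest M.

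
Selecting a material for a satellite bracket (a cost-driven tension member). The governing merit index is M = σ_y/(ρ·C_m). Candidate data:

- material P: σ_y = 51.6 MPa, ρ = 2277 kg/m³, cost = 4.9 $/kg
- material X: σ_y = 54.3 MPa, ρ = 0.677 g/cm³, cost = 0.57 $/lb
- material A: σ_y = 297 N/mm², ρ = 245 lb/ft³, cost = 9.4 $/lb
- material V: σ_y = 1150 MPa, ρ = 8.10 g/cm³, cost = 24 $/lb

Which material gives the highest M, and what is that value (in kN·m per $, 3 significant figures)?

Putting every candidate on a common basis:
  material P: σ_y = 51.60 MPa, ρ = 2277 kg/m³, cost = 4.900 $/kg
  material X: σ_y = 54.30 MPa, ρ = 677.0 kg/m³, cost = 1.257 $/kg
  material A: σ_y = 297.0 MPa, ρ = 3925 kg/m³, cost = 20.72 $/kg
  material V: σ_y = 1150 MPa, ρ = 8100 kg/m³, cost = 52.91 $/kg
  material X: M = 63.8 kN·m per $
  material P: M = 4.62 kN·m per $
  material A: M = 3.65 kN·m per $
  material V: M = 2.68 kN·m per $
Highest index: material X.

material X, M = 63.8 kN·m per $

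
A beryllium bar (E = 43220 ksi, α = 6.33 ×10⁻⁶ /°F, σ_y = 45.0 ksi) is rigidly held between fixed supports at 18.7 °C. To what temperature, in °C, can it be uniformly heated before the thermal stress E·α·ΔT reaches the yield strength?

E = 43220 ksi = 298.0 GPa.
α = 6.33×10⁻⁶/°F × 9/5 = 11.4×10⁻⁶/K.
σ_y = 45.0 ksi = 310.3 MPa.
E·α·ΔT = 310.3 MPa ⇒ ΔT = 310.3 / (298.0×10³ × 11.4×10⁻⁶) = 91.38 K.
T = 18.7 + 91.38 = 110.1 °C.

110 °C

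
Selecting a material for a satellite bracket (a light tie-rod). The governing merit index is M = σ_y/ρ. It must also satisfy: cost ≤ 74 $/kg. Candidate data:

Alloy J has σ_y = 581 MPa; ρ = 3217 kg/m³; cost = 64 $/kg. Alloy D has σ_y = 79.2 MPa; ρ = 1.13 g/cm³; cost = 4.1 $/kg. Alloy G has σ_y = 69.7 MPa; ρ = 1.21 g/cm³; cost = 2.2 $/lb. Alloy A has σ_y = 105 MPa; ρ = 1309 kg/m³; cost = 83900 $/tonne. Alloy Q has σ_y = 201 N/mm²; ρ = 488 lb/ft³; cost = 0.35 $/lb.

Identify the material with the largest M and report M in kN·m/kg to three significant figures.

Screen on constraints: cost ≤ 74 $/kg. Survivors: alloy J, alloy D, alloy G, alloy Q.
In SI units:
  alloy J: σ_y = 581.0 MPa, ρ = 3217 kg/m³
  alloy D: σ_y = 79.20 MPa, ρ = 1130 kg/m³
  alloy G: σ_y = 69.70 MPa, ρ = 1210 kg/m³
  alloy Q: σ_y = 201.0 MPa, ρ = 7817 kg/m³
  alloy J: M = 181 kN·m/kg
  alloy D: M = 70.1 kN·m/kg
  alloy G: M = 57.6 kN·m/kg
  alloy Q: M = 25.7 kN·m/kg
The maximum is for alloy J.

alloy J, M = 181 kN·m/kg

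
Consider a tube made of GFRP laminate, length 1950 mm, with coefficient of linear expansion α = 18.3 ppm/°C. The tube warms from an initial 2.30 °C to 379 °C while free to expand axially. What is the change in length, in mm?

ΔT = 379 − 2.30 = 376.7 K.
ΔL = α·L₀·ΔT = 18.3×10⁻⁶ × 1950 mm × 376.7 K = 13.4 mm.

13.4 mm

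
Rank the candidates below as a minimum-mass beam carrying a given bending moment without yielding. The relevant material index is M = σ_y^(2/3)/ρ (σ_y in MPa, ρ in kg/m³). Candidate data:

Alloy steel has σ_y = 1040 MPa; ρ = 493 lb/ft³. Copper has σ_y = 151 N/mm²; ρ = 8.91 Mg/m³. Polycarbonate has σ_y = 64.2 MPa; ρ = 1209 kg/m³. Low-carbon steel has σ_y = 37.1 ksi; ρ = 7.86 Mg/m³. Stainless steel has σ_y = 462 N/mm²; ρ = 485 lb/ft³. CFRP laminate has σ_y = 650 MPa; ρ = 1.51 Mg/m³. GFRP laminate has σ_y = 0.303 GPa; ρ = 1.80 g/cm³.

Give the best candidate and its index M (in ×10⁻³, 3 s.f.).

CFRP laminate, M = 49.7×10⁻³

In SI units:
  alloy steel: σ_y = 1040 MPa, ρ = 7897 kg/m³
  copper: σ_y = 151.0 MPa, ρ = 8910 kg/m³
  polycarbonate: σ_y = 64.20 MPa, ρ = 1209 kg/m³
  low-carbon steel: σ_y = 255.8 MPa, ρ = 7860 kg/m³
  stainless steel: σ_y = 462.0 MPa, ρ = 7769 kg/m³
  CFRP laminate: σ_y = 650.0 MPa, ρ = 1510 kg/m³
  GFRP laminate: σ_y = 303.0 MPa, ρ = 1800 kg/m³
  CFRP laminate: M = 49.7×10⁻³
  GFRP laminate: M = 25.1×10⁻³
  polycarbonate: M = 13.3×10⁻³
  alloy steel: M = 13.0×10⁻³
  stainless steel: M = 7.69×10⁻³
  low-carbon steel: M = 5.13×10⁻³
  copper: M = 3.18×10⁻³
Highest index: CFRP laminate.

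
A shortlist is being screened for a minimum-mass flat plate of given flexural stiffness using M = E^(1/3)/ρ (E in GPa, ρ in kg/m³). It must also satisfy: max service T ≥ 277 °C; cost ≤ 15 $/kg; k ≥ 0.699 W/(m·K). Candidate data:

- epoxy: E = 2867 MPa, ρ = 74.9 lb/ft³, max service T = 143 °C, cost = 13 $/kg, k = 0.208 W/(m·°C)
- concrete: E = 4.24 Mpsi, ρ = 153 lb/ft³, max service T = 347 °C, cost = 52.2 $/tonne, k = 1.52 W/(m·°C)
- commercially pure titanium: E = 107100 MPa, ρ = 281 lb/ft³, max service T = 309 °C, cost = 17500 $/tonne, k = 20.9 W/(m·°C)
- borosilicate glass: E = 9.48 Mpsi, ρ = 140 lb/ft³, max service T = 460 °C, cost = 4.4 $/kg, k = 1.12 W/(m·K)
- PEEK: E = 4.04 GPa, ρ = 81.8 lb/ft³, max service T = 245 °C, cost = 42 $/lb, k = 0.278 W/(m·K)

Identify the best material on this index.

borosilicate glass

Screen on constraints: max service T ≥ 277 °C; cost ≤ 15 $/kg; k ≥ 0.699 W/(m·K). Survivors: concrete, borosilicate glass.
After converting to SI:
  concrete: E = 29.23 GPa, ρ = 2451 kg/m³
  borosilicate glass: E = 65.36 GPa, ρ = 2243 kg/m³
  borosilicate glass: M = 1.80×10⁻³
  concrete: M = 1.26×10⁻³
Borosilicate glass ranks first.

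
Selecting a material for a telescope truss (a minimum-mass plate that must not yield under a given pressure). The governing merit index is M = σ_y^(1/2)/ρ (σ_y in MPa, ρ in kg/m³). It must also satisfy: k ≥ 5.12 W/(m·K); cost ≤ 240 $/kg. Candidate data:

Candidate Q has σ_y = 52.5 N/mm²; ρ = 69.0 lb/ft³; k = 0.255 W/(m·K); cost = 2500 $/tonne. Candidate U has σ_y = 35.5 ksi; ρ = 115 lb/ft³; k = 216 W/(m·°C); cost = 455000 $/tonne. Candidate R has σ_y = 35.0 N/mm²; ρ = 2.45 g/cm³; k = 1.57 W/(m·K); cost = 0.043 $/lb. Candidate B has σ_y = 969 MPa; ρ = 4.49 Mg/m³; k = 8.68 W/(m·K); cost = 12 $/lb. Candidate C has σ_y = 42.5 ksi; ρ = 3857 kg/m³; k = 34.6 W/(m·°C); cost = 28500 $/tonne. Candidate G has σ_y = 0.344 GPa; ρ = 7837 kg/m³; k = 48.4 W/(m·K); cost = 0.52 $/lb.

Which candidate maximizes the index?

candidate B

Screen on constraints: k ≥ 5.12 W/(m·K); cost ≤ 240 $/kg. Survivors: candidate B, candidate C, candidate G.
Putting every candidate on a common basis:
  candidate B: σ_y = 969.0 MPa, ρ = 4490 kg/m³
  candidate C: σ_y = 293.0 MPa, ρ = 3857 kg/m³
  candidate G: σ_y = 344.0 MPa, ρ = 7837 kg/m³
  candidate B: M = 6.93×10⁻³
  candidate C: M = 4.44×10⁻³
  candidate G: M = 2.37×10⁻³
Candidate B has the largest M.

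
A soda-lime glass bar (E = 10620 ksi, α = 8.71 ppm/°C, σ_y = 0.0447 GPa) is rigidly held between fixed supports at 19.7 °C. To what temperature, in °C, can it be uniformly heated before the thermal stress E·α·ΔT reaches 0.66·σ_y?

E = 10620 ksi = 73.22 GPa.
σ_y = 0.0447 GPa = 44.70 MPa.
E·α·ΔT = 29.50 MPa ⇒ ΔT = 29.50 / (73.22×10³ × 8.71×10⁻⁶) = 46.26 K.
T = 19.7 + 46.26 = 65.96 °C.

66.0 °C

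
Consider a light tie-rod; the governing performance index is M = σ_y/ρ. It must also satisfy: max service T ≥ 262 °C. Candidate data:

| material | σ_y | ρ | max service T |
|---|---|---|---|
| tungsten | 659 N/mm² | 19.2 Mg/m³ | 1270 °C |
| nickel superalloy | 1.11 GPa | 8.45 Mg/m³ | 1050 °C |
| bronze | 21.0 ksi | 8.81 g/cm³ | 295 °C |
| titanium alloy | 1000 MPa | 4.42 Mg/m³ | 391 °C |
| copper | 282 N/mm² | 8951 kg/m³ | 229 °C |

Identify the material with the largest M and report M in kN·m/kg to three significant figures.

titanium alloy, M = 226 kN·m/kg

Screen on constraints: max service T ≥ 262 °C. Survivors: tungsten, nickel superalloy, bronze, titanium alloy.
In SI units:
  tungsten: σ_y = 659.0 MPa, ρ = 19200 kg/m³
  nickel superalloy: σ_y = 1110 MPa, ρ = 8450 kg/m³
  bronze: σ_y = 144.8 MPa, ρ = 8810 kg/m³
  titanium alloy: σ_y = 1000 MPa, ρ = 4420 kg/m³
  titanium alloy: M = 226 kN·m/kg
  nickel superalloy: M = 131 kN·m/kg
  tungsten: M = 34.3 kN·m/kg
  bronze: M = 16.4 kN·m/kg
Titanium alloy ranks first.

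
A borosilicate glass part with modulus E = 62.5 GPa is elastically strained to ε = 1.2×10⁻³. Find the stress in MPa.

σ = E·ε = 62500 MPa × 1.2×10⁻³ = 75.0 MPa.

75.0 MPa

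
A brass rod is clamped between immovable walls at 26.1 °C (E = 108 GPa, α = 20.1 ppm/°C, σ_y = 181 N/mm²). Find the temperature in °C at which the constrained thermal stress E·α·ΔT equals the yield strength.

109 °C

σ_y = 181 N/mm² = 181.0 MPa.
E·α·ΔT = 181.0 MPa ⇒ ΔT = 181.0 / (108.0×10³ × 20.1×10⁻⁶) = 83.38 K.
T = 26.1 + 83.38 = 109.5 °C.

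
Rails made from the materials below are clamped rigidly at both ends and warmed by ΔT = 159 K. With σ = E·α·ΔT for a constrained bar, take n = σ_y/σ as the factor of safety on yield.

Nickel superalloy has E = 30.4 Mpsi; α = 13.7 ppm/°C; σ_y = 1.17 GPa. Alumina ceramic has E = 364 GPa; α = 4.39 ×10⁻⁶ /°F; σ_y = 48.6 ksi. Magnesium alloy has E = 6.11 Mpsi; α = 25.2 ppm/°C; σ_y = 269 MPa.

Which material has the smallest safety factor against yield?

alumina ceramic

In consistent units (E in GPa, α in ×10⁻⁶/K, σ_y in MPa):
  nickel superalloy: E = 209.6, α = 13.7, σ_y = 1170 → σ = 457 MPa, n = 2.56
  alumina ceramic: E = 364.0, α = 7.90, σ_y = 335.1 → σ = 457 MPa, n = 0.733
  magnesium alloy: E = 42.13, α = 25.2, σ_y = 269.0 → σ = 169 MPa, n = 1.59
Smallest n: alumina ceramic with n = 0.733.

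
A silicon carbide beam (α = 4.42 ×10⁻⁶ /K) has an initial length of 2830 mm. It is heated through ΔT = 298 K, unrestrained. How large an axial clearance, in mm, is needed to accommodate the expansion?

3.73 mm

ΔL = α·L₀·ΔT = 4.42×10⁻⁶ × 2830 mm × 298.0 K = 3.73 mm.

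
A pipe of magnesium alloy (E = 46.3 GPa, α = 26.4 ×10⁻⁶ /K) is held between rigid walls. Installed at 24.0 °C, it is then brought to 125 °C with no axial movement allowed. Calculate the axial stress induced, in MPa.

ΔT = 101.0 K. Constrained thermal stress σ = E·α·ΔT = 46.30×10³ MPa × 26.4×10⁻⁶ × 101.0 = 123 MPa (compressive).

123 MPa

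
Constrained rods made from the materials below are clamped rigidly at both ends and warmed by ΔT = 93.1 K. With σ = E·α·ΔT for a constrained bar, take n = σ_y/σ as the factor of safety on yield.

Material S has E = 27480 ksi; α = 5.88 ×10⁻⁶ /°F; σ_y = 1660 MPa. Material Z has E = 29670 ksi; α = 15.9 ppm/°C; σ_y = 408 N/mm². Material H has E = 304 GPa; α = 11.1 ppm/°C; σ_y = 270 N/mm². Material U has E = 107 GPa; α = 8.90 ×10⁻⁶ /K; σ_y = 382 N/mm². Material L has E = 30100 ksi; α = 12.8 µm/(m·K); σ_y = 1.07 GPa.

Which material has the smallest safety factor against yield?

material H

In consistent units (E in GPa, α in ×10⁻⁶/K, σ_y in MPa):
  material S: E = 189.5, α = 10.6, σ_y = 1660 → σ = 187 MPa, n = 8.89
  material Z: E = 204.6, α = 15.9, σ_y = 408.0 → σ = 303 MPa, n = 1.35
  material H: E = 304.0, α = 11.1, σ_y = 270.0 → σ = 314 MPa, n = 0.859
  material U: E = 107.0, α = 8.90, σ_y = 382.0 → σ = 88.7 MPa, n = 4.31
  material L: E = 207.5, α = 12.8, σ_y = 1070 → σ = 247 MPa, n = 4.33
Smallest n: material H with n = 0.859.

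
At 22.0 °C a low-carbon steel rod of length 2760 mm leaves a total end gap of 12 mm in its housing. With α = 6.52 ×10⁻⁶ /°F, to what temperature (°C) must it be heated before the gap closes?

α = 6.52×10⁻⁶/°F × 9/5 = 11.7×10⁻⁶/K.
α·L₀·ΔT = 12.0 mm ⇒ ΔT = 12.0 / (11.7×10⁻⁶ × 2760.0) = 370.5 K.
T = 22.0 + 370.5 = 392.5 °C.

392 °C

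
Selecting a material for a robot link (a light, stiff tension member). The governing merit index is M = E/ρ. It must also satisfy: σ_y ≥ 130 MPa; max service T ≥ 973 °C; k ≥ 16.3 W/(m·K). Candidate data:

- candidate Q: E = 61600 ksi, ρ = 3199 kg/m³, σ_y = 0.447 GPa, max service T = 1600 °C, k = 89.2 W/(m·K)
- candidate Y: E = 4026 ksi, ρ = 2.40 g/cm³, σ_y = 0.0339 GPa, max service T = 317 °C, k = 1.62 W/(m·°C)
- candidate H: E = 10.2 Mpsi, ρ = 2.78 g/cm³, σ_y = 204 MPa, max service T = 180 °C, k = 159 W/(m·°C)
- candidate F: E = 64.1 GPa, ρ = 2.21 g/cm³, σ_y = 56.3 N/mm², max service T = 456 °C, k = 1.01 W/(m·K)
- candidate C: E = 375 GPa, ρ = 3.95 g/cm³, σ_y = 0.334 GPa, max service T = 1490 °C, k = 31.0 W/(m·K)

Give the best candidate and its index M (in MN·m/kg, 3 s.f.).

candidate Q, M = 133 MN·m/kg

Screen on constraints: σ_y ≥ 130 MPa; max service T ≥ 973 °C; k ≥ 16.3 W/(m·K). Survivors: candidate Q, candidate C.
Normalizing units and computing the index:
  candidate Q: E = 424.7 GPa, ρ = 3199 kg/m³
  candidate C: E = 375.0 GPa, ρ = 3950 kg/m³
  candidate Q: M = 133 MN·m/kg
  candidate C: M = 94.9 MN·m/kg
Candidate Q has the largest M.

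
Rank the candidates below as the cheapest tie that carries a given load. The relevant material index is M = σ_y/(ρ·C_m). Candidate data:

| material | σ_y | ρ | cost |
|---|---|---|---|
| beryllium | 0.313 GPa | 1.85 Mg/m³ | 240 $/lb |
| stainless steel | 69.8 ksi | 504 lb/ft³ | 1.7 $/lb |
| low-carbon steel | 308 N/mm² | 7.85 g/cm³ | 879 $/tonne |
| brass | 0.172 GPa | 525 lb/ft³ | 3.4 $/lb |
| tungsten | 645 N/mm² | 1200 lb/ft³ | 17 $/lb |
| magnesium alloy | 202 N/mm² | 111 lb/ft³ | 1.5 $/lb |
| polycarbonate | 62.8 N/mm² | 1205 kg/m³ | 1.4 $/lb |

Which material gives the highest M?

In SI units:
  beryllium: σ_y = 313.0 MPa, ρ = 1850 kg/m³, cost = 529.1 $/kg
  stainless steel: σ_y = 481.3 MPa, ρ = 8073 kg/m³, cost = 3.748 $/kg
  low-carbon steel: σ_y = 308.0 MPa, ρ = 7850 kg/m³, cost = 0.8790 $/kg
  brass: σ_y = 172.0 MPa, ρ = 8410 kg/m³, cost = 7.496 $/kg
  tungsten: σ_y = 645.0 MPa, ρ = 19220 kg/m³, cost = 37.48 $/kg
  magnesium alloy: σ_y = 202.0 MPa, ρ = 1778 kg/m³, cost = 3.307 $/kg
  polycarbonate: σ_y = 62.80 MPa, ρ = 1205 kg/m³, cost = 3.086 $/kg
  low-carbon steel: M = 44.6 kN·m per $
  magnesium alloy: M = 34.4 kN·m per $
  polycarbonate: M = 16.9 kN·m per $
  stainless steel: M = 15.9 kN·m per $
  brass: M = 2.73 kN·m per $
  tungsten: M = 0.895 kN·m per $
  beryllium: M = 0.320 kN·m per $
Highest index: low-carbon steel.

low-carbon steel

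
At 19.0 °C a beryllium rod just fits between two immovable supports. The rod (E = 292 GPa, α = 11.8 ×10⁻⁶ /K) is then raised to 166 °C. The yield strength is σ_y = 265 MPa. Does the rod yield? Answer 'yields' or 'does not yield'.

yields

ΔT = 147.0 K. Constrained thermal stress σ = E·α·ΔT = 292.0×10³ MPa × 11.8×10⁻⁶ × 147.0 = 507 MPa (compressive).
Compare to σ_y = 265 MPa: σ ≥ σ_y, so it yields.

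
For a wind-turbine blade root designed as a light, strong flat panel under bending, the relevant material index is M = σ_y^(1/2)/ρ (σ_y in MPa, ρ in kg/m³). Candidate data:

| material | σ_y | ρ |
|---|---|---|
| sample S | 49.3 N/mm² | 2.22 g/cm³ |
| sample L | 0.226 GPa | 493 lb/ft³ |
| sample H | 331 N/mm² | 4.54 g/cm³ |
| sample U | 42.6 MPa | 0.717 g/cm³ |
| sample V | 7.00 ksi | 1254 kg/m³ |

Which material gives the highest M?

Convert each candidate to consistent units, then evaluate M:
  sample S: σ_y = 49.30 MPa, ρ = 2220 kg/m³
  sample L: σ_y = 226.0 MPa, ρ = 7897 kg/m³
  sample H: σ_y = 331.0 MPa, ρ = 4540 kg/m³
  sample U: σ_y = 42.60 MPa, ρ = 717.0 kg/m³
  sample V: σ_y = 48.26 MPa, ρ = 1254 kg/m³
  sample U: M = 9.10×10⁻³
  sample V: M = 5.54×10⁻³
  sample H: M = 4.01×10⁻³
  sample S: M = 3.16×10⁻³
  sample L: M = 1.90×10⁻³
The maximum is for sample U.

sample U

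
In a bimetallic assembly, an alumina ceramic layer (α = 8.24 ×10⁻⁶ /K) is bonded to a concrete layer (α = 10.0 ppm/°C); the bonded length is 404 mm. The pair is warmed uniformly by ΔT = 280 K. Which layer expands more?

α(alumina ceramic) = 8.24×10⁻⁶/K vs α(concrete) = 10.0×10⁻⁶/K.
Higher α expands more for the same ΔT: concrete.

concrete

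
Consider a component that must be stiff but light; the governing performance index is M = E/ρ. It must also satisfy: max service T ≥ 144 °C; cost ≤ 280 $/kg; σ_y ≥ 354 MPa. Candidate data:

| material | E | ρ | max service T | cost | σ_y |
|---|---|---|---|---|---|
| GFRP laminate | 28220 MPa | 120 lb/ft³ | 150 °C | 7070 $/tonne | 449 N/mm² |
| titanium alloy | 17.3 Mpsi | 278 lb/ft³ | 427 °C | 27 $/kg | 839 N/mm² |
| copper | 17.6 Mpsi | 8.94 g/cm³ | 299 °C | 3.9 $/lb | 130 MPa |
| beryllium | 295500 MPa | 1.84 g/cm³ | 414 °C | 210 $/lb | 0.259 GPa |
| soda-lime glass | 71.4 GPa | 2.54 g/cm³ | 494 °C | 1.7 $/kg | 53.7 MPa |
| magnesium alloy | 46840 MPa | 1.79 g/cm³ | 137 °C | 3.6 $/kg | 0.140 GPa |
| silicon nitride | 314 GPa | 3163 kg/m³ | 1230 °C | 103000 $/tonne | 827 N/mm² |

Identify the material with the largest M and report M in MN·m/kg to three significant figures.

silicon nitride, M = 99.3 MN·m/kg

Screen on constraints: max service T ≥ 144 °C; cost ≤ 280 $/kg; σ_y ≥ 354 MPa. Survivors: GFRP laminate, titanium alloy, silicon nitride.
Convert each candidate to consistent units, then evaluate M:
  GFRP laminate: E = 28.22 GPa, ρ = 1922 kg/m³
  titanium alloy: E = 119.3 GPa, ρ = 4453 kg/m³
  silicon nitride: E = 314.0 GPa, ρ = 3163 kg/m³
  silicon nitride: M = 99.3 MN·m/kg
  titanium alloy: M = 26.8 MN·m/kg
  GFRP laminate: M = 14.7 MN·m/kg
Highest index: silicon nitride.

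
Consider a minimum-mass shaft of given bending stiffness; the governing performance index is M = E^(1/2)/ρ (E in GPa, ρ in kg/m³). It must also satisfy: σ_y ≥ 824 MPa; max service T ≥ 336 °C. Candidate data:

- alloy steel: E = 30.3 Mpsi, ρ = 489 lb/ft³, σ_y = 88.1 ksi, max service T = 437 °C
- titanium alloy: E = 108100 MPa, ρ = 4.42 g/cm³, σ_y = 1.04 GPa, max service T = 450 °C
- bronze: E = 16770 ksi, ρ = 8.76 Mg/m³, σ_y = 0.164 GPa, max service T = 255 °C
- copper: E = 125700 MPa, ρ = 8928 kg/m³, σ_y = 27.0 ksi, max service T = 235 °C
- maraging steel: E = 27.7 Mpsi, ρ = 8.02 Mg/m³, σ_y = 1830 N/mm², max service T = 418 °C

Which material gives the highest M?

Screen on constraints: σ_y ≥ 824 MPa; max service T ≥ 336 °C. Survivors: titanium alloy, maraging steel.
Normalizing units and computing the index:
  titanium alloy: E = 108.1 GPa, ρ = 4420 kg/m³
  maraging steel: E = 191.0 GPa, ρ = 8020 kg/m³
  titanium alloy: M = 2.35×10⁻³
  maraging steel: M = 1.72×10⁻³
Titanium alloy ranks first.

titanium alloy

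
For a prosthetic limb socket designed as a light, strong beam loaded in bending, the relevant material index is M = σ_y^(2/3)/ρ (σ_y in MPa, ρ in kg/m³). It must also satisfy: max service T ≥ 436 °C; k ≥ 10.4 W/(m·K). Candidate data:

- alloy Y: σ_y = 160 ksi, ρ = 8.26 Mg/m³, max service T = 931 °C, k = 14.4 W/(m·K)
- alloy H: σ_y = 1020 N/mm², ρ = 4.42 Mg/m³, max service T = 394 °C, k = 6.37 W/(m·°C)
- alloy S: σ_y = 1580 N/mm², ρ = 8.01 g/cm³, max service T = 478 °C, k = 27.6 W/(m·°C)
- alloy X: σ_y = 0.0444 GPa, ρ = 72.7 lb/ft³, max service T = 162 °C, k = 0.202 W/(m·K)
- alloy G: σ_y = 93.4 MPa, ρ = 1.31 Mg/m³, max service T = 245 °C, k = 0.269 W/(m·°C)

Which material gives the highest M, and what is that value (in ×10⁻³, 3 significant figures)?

alloy S, M = 16.9×10⁻³

Screen on constraints: max service T ≥ 436 °C; k ≥ 10.4 W/(m·K). Survivors: alloy Y, alloy S.
After converting to SI:
  alloy Y: σ_y = 1103 MPa, ρ = 8260 kg/m³
  alloy S: σ_y = 1580 MPa, ρ = 8010 kg/m³
  alloy S: M = 16.9×10⁻³
  alloy Y: M = 12.9×10⁻³
Alloy S has the largest M.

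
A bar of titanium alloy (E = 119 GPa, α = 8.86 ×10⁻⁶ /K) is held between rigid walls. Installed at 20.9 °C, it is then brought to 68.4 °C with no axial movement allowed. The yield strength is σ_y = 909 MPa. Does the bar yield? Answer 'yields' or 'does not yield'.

does not yield

ΔT = 47.50 K. Constrained thermal stress σ = E·α·ΔT = 119.0×10³ MPa × 8.86×10⁻⁶ × 47.50 = 50.1 MPa (compressive).
Compare to σ_y = 909 MPa: σ < σ_y, so it does not yield.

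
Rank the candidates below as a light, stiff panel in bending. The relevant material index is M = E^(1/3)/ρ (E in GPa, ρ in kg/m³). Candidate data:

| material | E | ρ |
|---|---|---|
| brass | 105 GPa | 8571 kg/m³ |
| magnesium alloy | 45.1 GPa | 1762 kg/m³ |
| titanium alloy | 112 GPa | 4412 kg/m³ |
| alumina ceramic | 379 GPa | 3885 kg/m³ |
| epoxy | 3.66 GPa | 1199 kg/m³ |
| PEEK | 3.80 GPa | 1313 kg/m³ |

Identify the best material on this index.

magnesium alloy

Per-candidate index values:
  magnesium alloy: M = 2.02×10⁻³
  alumina ceramic: M = 1.86×10⁻³
  epoxy: M = 1.29×10⁻³
  PEEK: M = 1.19×10⁻³
  titanium alloy: M = 1.09×10⁻³
  brass: M = 0.550×10⁻³
Magnesium alloy has the largest M.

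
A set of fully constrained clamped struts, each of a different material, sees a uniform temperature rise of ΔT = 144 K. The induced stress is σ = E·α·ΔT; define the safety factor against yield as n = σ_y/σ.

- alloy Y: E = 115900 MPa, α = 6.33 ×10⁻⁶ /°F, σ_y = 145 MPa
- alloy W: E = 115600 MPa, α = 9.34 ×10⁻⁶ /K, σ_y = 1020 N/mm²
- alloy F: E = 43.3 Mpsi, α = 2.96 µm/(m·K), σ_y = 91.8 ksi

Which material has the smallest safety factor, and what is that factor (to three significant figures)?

In consistent units (E in GPa, α in ×10⁻⁶/K, σ_y in MPa):
  alloy Y: E = 115.9, α = 11.4, σ_y = 145.0 → σ = 190 MPa, n = 0.763
  alloy W: E = 115.6, α = 9.34, σ_y = 1020 → σ = 155 MPa, n = 6.56
  alloy F: E = 298.5, α = 2.96, σ_y = 632.9 → σ = 127 MPa, n = 4.97
Smallest n: alloy Y with n = 0.763.

alloy Y, n = 0.763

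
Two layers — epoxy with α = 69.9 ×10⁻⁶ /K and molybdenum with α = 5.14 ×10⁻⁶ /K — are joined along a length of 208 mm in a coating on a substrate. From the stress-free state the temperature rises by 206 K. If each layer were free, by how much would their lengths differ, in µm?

2770 µm

Δα = |69.9 − 5.14|×10⁻⁶/K = 64.8×10⁻⁶/K.
ΔL_mismatch = Δα·L·ΔT = 64.8×10⁻⁶ × 208.0 mm × 206.0 K = 2770 µm.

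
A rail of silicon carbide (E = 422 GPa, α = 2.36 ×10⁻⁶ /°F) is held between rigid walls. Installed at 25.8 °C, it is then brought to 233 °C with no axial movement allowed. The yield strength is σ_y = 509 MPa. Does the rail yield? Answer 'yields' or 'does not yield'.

α = 2.36×10⁻⁶/°F × 9/5 = 4.25×10⁻⁶/K.
ΔT = 207.2 K. Constrained thermal stress σ = E·α·ΔT = 422.0×10³ MPa × 4.25×10⁻⁶ × 207.2 = 371 MPa (compressive).
Compare to σ_y = 509 MPa: σ < σ_y, so it does not yield.

does not yield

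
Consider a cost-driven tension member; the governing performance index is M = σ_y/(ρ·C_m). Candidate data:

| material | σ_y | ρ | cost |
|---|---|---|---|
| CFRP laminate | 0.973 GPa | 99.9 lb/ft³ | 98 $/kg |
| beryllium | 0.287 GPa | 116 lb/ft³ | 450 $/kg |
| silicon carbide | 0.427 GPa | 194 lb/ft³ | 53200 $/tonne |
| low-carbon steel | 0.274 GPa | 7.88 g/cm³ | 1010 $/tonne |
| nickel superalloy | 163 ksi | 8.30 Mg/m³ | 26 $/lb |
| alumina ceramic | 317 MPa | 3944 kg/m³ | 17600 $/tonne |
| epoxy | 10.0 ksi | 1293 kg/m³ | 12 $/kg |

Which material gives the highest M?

In SI units:
  CFRP laminate: σ_y = 973.0 MPa, ρ = 1600 kg/m³, cost = 98.00 $/kg
  beryllium: σ_y = 287.0 MPa, ρ = 1858 kg/m³, cost = 450.0 $/kg
  silicon carbide: σ_y = 427.0 MPa, ρ = 3108 kg/m³, cost = 53.20 $/kg
  low-carbon steel: σ_y = 274.0 MPa, ρ = 7880 kg/m³, cost = 1.010 $/kg
  nickel superalloy: σ_y = 1124 MPa, ρ = 8300 kg/m³, cost = 57.32 $/kg
  alumina ceramic: σ_y = 317.0 MPa, ρ = 3944 kg/m³, cost = 17.60 $/kg
  epoxy: σ_y = 68.95 MPa, ρ = 1293 kg/m³, cost = 12.00 $/kg
  low-carbon steel: M = 34.4 kN·m per $
  CFRP laminate: M = 6.20 kN·m per $
  alumina ceramic: M = 4.57 kN·m per $
  epoxy: M = 4.44 kN·m per $
  silicon carbide: M = 2.58 kN·m per $
  nickel superalloy: M = 2.36 kN·m per $
  beryllium: M = 0.343 kN·m per $
The maximum is for low-carbon steel.

low-carbon steel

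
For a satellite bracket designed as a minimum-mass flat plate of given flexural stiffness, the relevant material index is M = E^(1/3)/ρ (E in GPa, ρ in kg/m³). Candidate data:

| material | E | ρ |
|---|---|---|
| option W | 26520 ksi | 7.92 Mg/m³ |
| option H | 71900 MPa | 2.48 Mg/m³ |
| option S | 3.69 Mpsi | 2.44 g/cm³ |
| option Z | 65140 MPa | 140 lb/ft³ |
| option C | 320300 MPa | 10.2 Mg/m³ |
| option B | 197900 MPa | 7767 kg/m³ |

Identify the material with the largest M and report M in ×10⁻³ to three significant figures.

option Z, M = 1.79×10⁻³

In SI units:
  option W: E = 182.8 GPa, ρ = 7920 kg/m³
  option H: E = 71.90 GPa, ρ = 2480 kg/m³
  option S: E = 25.44 GPa, ρ = 2440 kg/m³
  option Z: E = 65.14 GPa, ρ = 2243 kg/m³
  option C: E = 320.3 GPa, ρ = 10200 kg/m³
  option B: E = 197.9 GPa, ρ = 7767 kg/m³
  option Z: M = 1.79×10⁻³
  option H: M = 1.68×10⁻³
  option S: M = 1.21×10⁻³
  option B: M = 0.750×10⁻³
  option W: M = 0.717×10⁻³
  option C: M = 0.671×10⁻³
Option Z has the largest M.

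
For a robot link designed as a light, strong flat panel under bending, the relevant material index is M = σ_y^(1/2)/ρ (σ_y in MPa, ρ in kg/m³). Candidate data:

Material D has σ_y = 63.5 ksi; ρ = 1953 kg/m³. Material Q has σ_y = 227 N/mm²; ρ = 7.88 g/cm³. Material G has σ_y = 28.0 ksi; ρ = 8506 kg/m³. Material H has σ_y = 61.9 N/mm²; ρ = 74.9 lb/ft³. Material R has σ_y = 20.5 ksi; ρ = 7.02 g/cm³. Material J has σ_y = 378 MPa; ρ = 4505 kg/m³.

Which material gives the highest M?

material D

Convert each candidate to consistent units, then evaluate M:
  material D: σ_y = 437.8 MPa, ρ = 1953 kg/m³
  material Q: σ_y = 227.0 MPa, ρ = 7880 kg/m³
  material G: σ_y = 193.1 MPa, ρ = 8506 kg/m³
  material H: σ_y = 61.90 MPa, ρ = 1200 kg/m³
  material R: σ_y = 141.3 MPa, ρ = 7020 kg/m³
  material J: σ_y = 378.0 MPa, ρ = 4505 kg/m³
  material D: M = 10.7×10⁻³
  material H: M = 6.56×10⁻³
  material J: M = 4.32×10⁻³
  material Q: M = 1.91×10⁻³
  material R: M = 1.69×10⁻³
  material G: M = 1.63×10⁻³
The maximum is for material D.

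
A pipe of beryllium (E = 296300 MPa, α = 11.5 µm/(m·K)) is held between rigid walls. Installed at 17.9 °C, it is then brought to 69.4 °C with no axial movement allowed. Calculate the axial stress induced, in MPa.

E = 296300 MPa = 296.3 GPa.
ΔT = 51.50 K. Constrained thermal stress σ = E·α·ΔT = 296.3×10³ MPa × 11.5×10⁻⁶ × 51.50 = 175 MPa (compressive).

175 MPa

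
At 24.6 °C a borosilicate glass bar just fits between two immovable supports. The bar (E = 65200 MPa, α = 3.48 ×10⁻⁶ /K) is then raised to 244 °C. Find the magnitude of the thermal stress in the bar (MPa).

E = 65200 MPa = 65.20 GPa.
ΔT = 219.4 K. Constrained thermal stress σ = E·α·ΔT = 65.20×10³ MPa × 3.48×10⁻⁶ × 219.4 = 49.8 MPa (compressive).

49.8 MPa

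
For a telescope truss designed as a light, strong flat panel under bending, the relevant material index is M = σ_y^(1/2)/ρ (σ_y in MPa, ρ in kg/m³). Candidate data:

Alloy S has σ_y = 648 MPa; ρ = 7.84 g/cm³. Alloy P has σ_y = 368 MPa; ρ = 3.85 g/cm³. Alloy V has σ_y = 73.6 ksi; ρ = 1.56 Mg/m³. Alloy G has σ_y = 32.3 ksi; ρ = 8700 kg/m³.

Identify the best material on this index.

alloy V

Putting every candidate on a common basis:
  alloy S: σ_y = 648.0 MPa, ρ = 7840 kg/m³
  alloy P: σ_y = 368.0 MPa, ρ = 3850 kg/m³
  alloy V: σ_y = 507.5 MPa, ρ = 1560 kg/m³
  alloy G: σ_y = 222.7 MPa, ρ = 8700 kg/m³
  alloy V: M = 14.4×10⁻³
  alloy P: M = 4.98×10⁻³
  alloy S: M = 3.25×10⁻³
  alloy G: M = 1.72×10⁻³
Alloy V has the largest M.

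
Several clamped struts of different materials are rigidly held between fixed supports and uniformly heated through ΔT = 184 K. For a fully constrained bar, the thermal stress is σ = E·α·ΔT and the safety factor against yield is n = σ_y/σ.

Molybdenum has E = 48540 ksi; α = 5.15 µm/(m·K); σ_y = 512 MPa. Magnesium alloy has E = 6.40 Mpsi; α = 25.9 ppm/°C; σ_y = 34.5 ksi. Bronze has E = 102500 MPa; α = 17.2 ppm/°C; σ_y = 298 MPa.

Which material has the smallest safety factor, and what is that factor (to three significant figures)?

In consistent units (E in GPa, α in ×10⁻⁶/K, σ_y in MPa):
  molybdenum: E = 334.7, α = 5.15, σ_y = 512.0 → σ = 317 MPa, n = 1.61
  magnesium alloy: E = 44.13, α = 25.9, σ_y = 237.9 → σ = 210 MPa, n = 1.13
  bronze: E = 102.5, α = 17.2, σ_y = 298.0 → σ = 324 MPa, n = 0.919
Smallest n: bronze with n = 0.919.

bronze, n = 0.919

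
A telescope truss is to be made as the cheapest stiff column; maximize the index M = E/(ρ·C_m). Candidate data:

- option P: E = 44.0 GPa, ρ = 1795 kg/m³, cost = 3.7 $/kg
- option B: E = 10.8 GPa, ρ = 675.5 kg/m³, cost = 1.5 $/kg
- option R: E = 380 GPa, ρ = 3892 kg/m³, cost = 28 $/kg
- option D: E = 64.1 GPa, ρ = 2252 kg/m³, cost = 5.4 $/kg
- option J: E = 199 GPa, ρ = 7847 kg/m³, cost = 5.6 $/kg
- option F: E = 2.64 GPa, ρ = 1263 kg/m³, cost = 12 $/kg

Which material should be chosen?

Computing M directly (units already consistent):
  option B: M = 10.7 MN·m per $
  option P: M = 6.63 MN·m per $
  option D: M = 5.27 MN·m per $
  option J: M = 4.53 MN·m per $
  option R: M = 3.49 MN·m per $
  option F: M = 0.174 MN·m per $
Option B ranks first.

option B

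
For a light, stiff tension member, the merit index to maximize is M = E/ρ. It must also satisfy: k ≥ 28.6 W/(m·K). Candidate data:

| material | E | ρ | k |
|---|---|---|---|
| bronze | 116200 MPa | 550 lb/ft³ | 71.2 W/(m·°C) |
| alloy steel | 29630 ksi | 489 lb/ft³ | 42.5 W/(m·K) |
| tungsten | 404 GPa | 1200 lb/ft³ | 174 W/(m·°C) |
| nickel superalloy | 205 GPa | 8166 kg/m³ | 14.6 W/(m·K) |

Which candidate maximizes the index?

Screen on constraints: k ≥ 28.6 W/(m·K). Survivors: bronze, alloy steel, tungsten.
In SI units:
  bronze: E = 116.2 GPa, ρ = 8810 kg/m³
  alloy steel: E = 204.3 GPa, ρ = 7833 kg/m³
  tungsten: E = 404.0 GPa, ρ = 19220 kg/m³
  alloy steel: M = 26.1 MN·m/kg
  tungsten: M = 21.0 MN·m/kg
  bronze: M = 13.2 MN·m/kg
The maximum is for alloy steel.

alloy steel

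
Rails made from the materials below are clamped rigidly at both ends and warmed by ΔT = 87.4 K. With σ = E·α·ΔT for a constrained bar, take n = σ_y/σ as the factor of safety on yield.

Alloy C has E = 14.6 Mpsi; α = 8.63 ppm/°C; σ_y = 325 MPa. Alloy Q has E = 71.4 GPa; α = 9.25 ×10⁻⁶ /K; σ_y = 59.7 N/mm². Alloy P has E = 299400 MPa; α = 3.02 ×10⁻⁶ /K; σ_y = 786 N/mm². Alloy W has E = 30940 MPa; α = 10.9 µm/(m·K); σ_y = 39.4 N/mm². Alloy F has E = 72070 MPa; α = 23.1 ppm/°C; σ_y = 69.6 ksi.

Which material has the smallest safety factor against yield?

alloy Q

With everything in SI (GPa, ×10⁻⁶/K, MPa):
  alloy C: E = 100.7, α = 8.63, σ_y = 325.0 → σ = 75.9 MPa, n = 4.28
  alloy Q: E = 71.40, α = 9.25, σ_y = 59.70 → σ = 57.7 MPa, n = 1.03
  alloy P: E = 299.4, α = 3.02, σ_y = 786.0 → σ = 79.0 MPa, n = 9.95
  alloy W: E = 30.94, α = 10.9, σ_y = 39.40 → σ = 29.5 MPa, n = 1.34
  alloy F: E = 72.07, α = 23.1, σ_y = 479.9 → σ = 146 MPa, n = 3.30
Alloy Q has the lowest safety factor, n = 1.03.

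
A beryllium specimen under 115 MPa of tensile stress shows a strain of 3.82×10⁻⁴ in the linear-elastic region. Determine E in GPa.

E = σ/ε = 115 MPa / 3.82×10⁻⁴ = 301000 MPa = 301 GPa.

301 GPa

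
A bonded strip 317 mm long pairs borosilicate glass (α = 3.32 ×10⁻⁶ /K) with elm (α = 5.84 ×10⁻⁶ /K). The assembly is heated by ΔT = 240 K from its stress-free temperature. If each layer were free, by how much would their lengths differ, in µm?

Δα = |3.32 − 5.84|×10⁻⁶/K = 2.52×10⁻⁶/K.
ΔL_mismatch = Δα·L·ΔT = 2.52×10⁻⁶ × 317.0 mm × 240.0 K = 192 µm.

192 µm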